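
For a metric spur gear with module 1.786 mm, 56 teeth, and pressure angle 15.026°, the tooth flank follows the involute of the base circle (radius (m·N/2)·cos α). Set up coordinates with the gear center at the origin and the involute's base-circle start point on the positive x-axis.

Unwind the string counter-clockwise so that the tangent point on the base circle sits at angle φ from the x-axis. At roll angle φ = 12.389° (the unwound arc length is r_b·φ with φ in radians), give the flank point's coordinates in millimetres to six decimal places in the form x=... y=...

pitch radius r_p = m·N/2 = 1.786·56/2 = 50.008000
base radius r_b = r_p·cos α = 50.008000·cos 15.026° = 48.298140
roll angle φ = 12.389° = 0.21622884 rad
x = r_b·(cos φ + φ·sin φ) = 48.298140·(0.97671349 + 0.21622884·0.21454782) = 49.414065
y = r_b·(sin φ − φ·cos φ) = 48.298140·(0.21454782 − 0.21622884·0.97671349) = 0.162001

x=49.414065 y=0.162001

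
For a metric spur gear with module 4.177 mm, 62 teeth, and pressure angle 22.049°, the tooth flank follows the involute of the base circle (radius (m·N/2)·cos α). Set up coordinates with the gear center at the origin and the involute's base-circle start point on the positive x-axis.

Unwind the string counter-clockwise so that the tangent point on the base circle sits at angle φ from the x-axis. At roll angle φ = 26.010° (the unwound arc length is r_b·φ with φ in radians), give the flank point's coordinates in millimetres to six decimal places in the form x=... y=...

pitch radius r_p = m·N/2 = 4.177·62/2 = 129.487000
base radius r_b = r_p·cos α = 129.487000·cos 22.049° = 120.016728
roll angle φ = 26.010° = 0.45396014 rad
x = r_b·(cos φ + φ·sin φ) = 120.016728·(0.89871752 + 0.45396014·0.43852801) = 131.753375
y = r_b·(sin φ − φ·cos φ) = 120.016728·(0.43852801 − 0.45396014·0.89871752) = 3.666040

x=131.753375 y=3.666040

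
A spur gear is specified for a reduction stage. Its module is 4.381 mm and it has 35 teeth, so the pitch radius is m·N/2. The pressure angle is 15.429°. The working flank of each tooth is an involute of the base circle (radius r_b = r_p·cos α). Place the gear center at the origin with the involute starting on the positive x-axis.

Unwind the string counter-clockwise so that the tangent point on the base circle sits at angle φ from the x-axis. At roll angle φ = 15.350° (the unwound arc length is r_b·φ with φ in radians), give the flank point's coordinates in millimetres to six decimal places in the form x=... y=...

pitch radius r_p = m·N/2 = 4.381·35/2 = 76.667500
base radius r_b = r_p·cos α = 76.667500·cos 15.429° = 73.904470
roll angle φ = 15.350° = 0.26790804 rad
x = r_b·(cos φ + φ·sin φ) = 73.904470·(0.96432678 + 0.26790804·0.26471468) = 76.509305
y = r_b·(sin φ − φ·cos φ) = 73.904470·(0.26471468 − 0.26790804·0.96432678) = 0.470312

x=76.509305 y=0.470312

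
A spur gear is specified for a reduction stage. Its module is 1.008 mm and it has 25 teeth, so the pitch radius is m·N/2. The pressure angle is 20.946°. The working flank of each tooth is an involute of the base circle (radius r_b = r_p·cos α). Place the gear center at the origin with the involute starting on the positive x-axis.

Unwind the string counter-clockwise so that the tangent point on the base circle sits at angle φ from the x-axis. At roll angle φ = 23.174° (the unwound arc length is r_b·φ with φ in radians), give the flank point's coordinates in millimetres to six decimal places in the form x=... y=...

x=12.690867 y=0.255312

pitch radius r_p = m·N/2 = 1.008·25/2 = 12.600000
base radius r_b = r_p·cos α = 12.600000·cos 20.946° = 11.767364
roll angle φ = 23.174° = 0.40446260 rad
x = r_b·(cos φ + φ·sin φ) = 11.767364·(0.91931401 + 0.40446260·0.39352478) = 12.690867
y = r_b·(sin φ − φ·cos φ) = 11.767364·(0.39352478 − 0.40446260·0.91931401) = 0.255312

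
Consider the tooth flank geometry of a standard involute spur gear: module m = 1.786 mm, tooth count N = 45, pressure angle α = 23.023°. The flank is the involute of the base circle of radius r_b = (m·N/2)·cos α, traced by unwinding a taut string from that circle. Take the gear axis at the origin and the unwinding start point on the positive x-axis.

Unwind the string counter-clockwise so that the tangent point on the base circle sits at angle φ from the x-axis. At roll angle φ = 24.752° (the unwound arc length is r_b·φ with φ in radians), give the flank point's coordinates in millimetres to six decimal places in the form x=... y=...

pitch radius r_p = m·N/2 = 1.786·45/2 = 40.185000
base radius r_b = r_p·cos α = 40.185000·cos 23.023° = 36.984182
roll angle φ = 24.752° = 0.43200390 rad
x = r_b·(cos φ + φ·sin φ) = 36.984182·(0.90812856 + 0.43200390·0.41869144) = 40.275955
y = r_b·(sin φ − φ·cos φ) = 36.984182·(0.41869144 − 0.43200390·0.90812856) = 0.975508

x=40.275955 y=0.975508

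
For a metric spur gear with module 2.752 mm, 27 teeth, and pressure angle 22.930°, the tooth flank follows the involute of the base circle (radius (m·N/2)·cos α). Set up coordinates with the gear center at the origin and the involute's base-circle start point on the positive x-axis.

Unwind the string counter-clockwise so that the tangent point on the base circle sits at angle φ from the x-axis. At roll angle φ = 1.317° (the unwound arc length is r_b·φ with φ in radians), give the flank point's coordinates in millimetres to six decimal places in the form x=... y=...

x=34.225344 y=0.000139

pitch radius r_p = m·N/2 = 2.752·27/2 = 37.152000
base radius r_b = r_p·cos α = 37.152000·cos 22.930° = 34.216306
roll angle φ = 1.317° = 0.02298599 rad
x = r_b·(cos φ + φ·sin φ) = 34.216306·(0.99973583 + 0.02298599·0.02298396) = 34.225344
y = r_b·(sin φ − φ·cos φ) = 34.216306·(0.02298396 − 0.02298599·0.99973583) = 0.000139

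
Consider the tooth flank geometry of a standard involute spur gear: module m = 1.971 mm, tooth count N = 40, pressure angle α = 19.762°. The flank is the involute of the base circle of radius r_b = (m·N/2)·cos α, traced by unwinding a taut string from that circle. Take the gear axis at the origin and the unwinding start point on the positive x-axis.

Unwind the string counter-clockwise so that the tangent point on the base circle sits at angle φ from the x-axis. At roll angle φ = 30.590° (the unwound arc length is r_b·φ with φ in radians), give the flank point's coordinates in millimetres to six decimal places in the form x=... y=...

x=42.014864 y=1.828832

pitch radius r_p = m·N/2 = 1.971·40/2 = 39.420000
base radius r_b = r_p·cos α = 39.420000·cos 19.762° = 37.098368
roll angle φ = 30.590° = 0.53389622 rad
x = r_b·(cos φ + φ·sin φ) = 37.098368·(0.86083086 + 0.53389622·0.50889118) = 42.014864
y = r_b·(sin φ − φ·cos φ) = 37.098368·(0.50889118 − 0.53389622·0.86083086) = 1.828832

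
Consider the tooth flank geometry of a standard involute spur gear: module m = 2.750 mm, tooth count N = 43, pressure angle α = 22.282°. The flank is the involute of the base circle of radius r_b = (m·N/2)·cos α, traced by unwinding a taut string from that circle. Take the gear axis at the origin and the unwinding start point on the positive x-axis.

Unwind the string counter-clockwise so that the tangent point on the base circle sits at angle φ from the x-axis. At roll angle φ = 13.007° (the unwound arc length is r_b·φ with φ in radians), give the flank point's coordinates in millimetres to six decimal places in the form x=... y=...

pitch radius r_p = m·N/2 = 2.750·43/2 = 59.125000
base radius r_b = r_p·cos α = 59.125000·cos 22.282° = 54.710070
roll angle φ = 13.007° = 0.22701498 rad
x = r_b·(cos φ + φ·sin φ) = 54.710070·(0.97434257 + 0.22701498·0.22507009) = 56.101722
y = r_b·(sin φ − φ·cos φ) = 54.710070·(0.22507009 − 0.22701498·0.97434257) = 0.212261

x=56.101722 y=0.212261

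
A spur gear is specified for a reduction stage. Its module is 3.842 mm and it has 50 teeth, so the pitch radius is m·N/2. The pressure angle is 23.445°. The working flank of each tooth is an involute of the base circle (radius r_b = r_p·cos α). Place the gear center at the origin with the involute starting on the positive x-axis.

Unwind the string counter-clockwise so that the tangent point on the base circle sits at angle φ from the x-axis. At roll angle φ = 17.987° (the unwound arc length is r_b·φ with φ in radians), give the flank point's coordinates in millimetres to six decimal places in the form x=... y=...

x=92.356228 y=0.899864

pitch radius r_p = m·N/2 = 3.842·50/2 = 96.050000
base radius r_b = r_p·cos α = 96.050000·cos 23.445° = 88.120345
roll angle φ = 17.987° = 0.31393237 rad
x = r_b·(cos φ + φ·sin φ) = 88.120345·(0.95112661 + 0.31393237·0.30880120) = 92.356228
y = r_b·(sin φ − φ·cos φ) = 88.120345·(0.30880120 − 0.31393237·0.95112661) = 0.899864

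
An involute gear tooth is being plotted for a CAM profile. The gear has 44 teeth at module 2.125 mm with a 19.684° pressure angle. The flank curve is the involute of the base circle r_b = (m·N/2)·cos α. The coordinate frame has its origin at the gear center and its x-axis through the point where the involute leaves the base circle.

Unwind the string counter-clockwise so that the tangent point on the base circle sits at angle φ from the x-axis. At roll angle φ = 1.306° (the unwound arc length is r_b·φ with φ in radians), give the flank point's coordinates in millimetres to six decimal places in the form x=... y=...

x=44.029581 y=0.000174

pitch radius r_p = m·N/2 = 2.125·44/2 = 46.750000
base radius r_b = r_p·cos α = 46.750000·cos 19.684° = 44.018147
roll angle φ = 1.306° = 0.02279400 rad
x = r_b·(cos φ + φ·sin φ) = 44.018147·(0.99974023 + 0.02279400·0.02279203) = 44.029581
y = r_b·(sin φ − φ·cos φ) = 44.018147·(0.02279203 − 0.02279400·0.99974023) = 0.000174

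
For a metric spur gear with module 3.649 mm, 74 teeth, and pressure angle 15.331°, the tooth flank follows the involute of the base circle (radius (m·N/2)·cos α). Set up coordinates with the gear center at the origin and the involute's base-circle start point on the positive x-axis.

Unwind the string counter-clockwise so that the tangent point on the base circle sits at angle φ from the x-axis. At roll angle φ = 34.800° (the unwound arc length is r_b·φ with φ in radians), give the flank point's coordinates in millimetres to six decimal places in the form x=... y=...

pitch radius r_p = m·N/2 = 3.649·74/2 = 135.013000
base radius r_b = r_p·cos α = 135.013000·cos 15.331° = 130.208496
roll angle φ = 34.800° = 0.60737458 rad
x = r_b·(cos φ + φ·sin φ) = 130.208496·(0.82114921 + 0.60737458·0.57071357) = 152.055675
y = r_b·(sin φ − φ·cos φ) = 130.208496·(0.57071357 − 0.60737458·0.82114921) = 9.370899

x=152.055675 y=9.370899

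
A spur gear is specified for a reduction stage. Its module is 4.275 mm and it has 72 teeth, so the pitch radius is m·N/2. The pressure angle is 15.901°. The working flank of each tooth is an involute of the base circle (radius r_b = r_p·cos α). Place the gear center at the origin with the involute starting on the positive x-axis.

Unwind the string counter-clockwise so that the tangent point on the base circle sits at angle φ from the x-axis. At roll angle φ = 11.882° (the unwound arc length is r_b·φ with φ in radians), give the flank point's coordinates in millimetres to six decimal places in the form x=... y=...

pitch radius r_p = m·N/2 = 4.275·72/2 = 153.900000
base radius r_b = r_p·cos α = 153.900000·cos 15.901° = 148.011252
roll angle φ = 11.882° = 0.20738002 rad
x = r_b·(cos φ + φ·sin φ) = 148.011252·(0.97857372 + 0.20738002·0.20589677) = 151.159835
y = r_b·(sin φ − φ·cos φ) = 148.011252·(0.20589677 − 0.20738002·0.97857372) = 0.438132

x=151.159835 y=0.438132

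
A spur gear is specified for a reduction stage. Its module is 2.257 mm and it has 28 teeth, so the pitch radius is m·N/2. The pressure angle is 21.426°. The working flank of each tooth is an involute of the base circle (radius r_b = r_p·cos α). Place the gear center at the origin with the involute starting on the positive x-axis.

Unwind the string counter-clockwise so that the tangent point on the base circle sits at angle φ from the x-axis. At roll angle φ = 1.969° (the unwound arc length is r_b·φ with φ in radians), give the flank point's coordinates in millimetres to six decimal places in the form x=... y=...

pitch radius r_p = m·N/2 = 2.257·28/2 = 31.598000
base radius r_b = r_p·cos α = 31.598000·cos 21.426° = 29.414267
roll angle φ = 1.969° = 0.03436553 rad
x = r_b·(cos φ + φ·sin φ) = 29.414267·(0.99940956 + 0.03436553·0.03435877) = 29.431631
y = r_b·(sin φ − φ·cos φ) = 29.414267·(0.03435877 − 0.03436553·0.99940956) = 0.000398

x=29.431631 y=0.000398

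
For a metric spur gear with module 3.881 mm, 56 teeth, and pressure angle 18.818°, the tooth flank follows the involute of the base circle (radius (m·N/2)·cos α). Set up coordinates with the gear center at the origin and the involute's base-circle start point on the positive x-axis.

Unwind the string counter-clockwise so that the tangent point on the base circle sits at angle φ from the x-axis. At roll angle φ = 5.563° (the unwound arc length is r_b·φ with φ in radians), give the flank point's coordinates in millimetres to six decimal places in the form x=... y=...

x=103.343160 y=0.031353

pitch radius r_p = m·N/2 = 3.881·56/2 = 108.668000
base radius r_b = r_p·cos α = 108.668000·cos 18.818° = 102.859475
roll angle φ = 5.563° = 0.09709267 rad
x = r_b·(cos φ + φ·sin φ) = 102.859475·(0.99529021 + 0.09709267·0.09694019) = 103.343160
y = r_b·(sin φ − φ·cos φ) = 102.859475·(0.09694019 − 0.09709267·0.99529021) = 0.031353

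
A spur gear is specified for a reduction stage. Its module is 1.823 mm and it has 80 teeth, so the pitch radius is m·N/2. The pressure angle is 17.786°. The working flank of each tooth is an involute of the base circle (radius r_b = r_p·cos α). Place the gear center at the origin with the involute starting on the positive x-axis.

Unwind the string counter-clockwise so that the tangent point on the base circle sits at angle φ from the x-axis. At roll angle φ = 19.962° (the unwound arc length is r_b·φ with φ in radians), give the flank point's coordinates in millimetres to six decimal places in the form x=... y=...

x=73.521842 y=0.966983

pitch radius r_p = m·N/2 = 1.823·80/2 = 72.920000
base radius r_b = r_p·cos α = 72.920000·cos 17.786° = 69.434720
roll angle φ = 19.962° = 0.34840263 rad
x = r_b·(cos φ + φ·sin φ) = 69.434720·(0.93991925 + 0.34840263·0.34139684) = 73.521842
y = r_b·(sin φ − φ·cos φ) = 69.434720·(0.34139684 − 0.34840263·0.93991925) = 0.966983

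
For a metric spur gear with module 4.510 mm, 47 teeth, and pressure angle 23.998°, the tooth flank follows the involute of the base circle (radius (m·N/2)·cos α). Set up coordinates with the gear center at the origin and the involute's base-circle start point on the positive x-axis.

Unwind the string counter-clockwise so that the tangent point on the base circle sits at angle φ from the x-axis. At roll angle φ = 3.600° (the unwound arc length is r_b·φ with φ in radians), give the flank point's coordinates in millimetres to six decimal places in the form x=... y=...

x=97.014554 y=0.008003

pitch radius r_p = m·N/2 = 4.510·47/2 = 105.985000
base radius r_b = r_p·cos α = 105.985000·cos 23.998° = 96.823620
roll angle φ = 3.600° = 0.06283185 rad
x = r_b·(cos φ + φ·sin φ) = 96.823620·(0.99802673 + 0.06283185·0.06279052) = 97.014554
y = r_b·(sin φ − φ·cos φ) = 96.823620·(0.06279052 − 0.06283185·0.99802673) = 0.008003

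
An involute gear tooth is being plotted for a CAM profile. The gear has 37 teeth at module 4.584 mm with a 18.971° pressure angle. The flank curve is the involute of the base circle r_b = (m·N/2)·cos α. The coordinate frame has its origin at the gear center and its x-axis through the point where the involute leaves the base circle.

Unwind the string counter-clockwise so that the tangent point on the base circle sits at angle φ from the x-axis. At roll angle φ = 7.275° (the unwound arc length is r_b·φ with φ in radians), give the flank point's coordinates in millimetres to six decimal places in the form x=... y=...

x=80.841595 y=0.054635

pitch radius r_p = m·N/2 = 4.584·37/2 = 84.804000
base radius r_b = r_p·cos α = 84.804000·cos 18.971° = 80.197721
roll angle φ = 7.275° = 0.12697270 rad
x = r_b·(cos φ + φ·sin φ) = 80.197721·(0.99194979 + 0.12697270·0.12663180) = 80.841595
y = r_b·(sin φ − φ·cos φ) = 80.197721·(0.12663180 − 0.12697270·0.99194979) = 0.054635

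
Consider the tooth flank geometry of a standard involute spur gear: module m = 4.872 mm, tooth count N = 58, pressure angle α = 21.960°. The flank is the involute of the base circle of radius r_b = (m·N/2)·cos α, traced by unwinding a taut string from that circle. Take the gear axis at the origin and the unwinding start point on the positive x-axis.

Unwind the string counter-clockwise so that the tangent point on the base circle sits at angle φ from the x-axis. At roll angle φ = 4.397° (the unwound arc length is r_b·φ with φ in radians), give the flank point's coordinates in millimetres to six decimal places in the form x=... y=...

pitch radius r_p = m·N/2 = 4.872·58/2 = 141.288000
base radius r_b = r_p·cos α = 141.288000·cos 21.960° = 131.036871
roll angle φ = 4.397° = 0.07674213 rad
x = r_b·(cos φ + φ·sin φ) = 131.036871·(0.99705677 + 0.07674213·0.07666682) = 131.422164
y = r_b·(sin φ − φ·cos φ) = 131.036871·(0.07666682 − 0.07674213·0.99705677) = 0.019730

x=131.422164 y=0.019730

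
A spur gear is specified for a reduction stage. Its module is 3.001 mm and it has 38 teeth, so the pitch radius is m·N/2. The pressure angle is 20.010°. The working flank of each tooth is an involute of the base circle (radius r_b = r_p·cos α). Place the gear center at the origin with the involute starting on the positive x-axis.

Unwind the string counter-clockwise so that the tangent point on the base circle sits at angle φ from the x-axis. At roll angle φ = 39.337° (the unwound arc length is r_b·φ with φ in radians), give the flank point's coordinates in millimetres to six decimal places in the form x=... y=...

x=64.754582 y=5.511648

pitch radius r_p = m·N/2 = 3.001·38/2 = 57.019000
base radius r_b = r_p·cos α = 57.019000·cos 20.010° = 53.576929
roll angle φ = 39.337° = 0.68656017 rad
x = r_b·(cos φ + φ·sin φ) = 53.576929·(0.77343103 + 0.68656017·0.63388046) = 64.754582
y = r_b·(sin φ − φ·cos φ) = 53.576929·(0.63388046 − 0.68656017·0.77343103) = 5.511648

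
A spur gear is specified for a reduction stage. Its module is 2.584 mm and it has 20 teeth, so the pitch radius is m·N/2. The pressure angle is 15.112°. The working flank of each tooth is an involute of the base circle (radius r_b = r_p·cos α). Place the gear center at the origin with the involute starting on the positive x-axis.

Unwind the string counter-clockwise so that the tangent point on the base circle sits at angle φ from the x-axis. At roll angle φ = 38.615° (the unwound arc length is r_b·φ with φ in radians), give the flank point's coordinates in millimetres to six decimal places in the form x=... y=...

x=29.984682 y=2.431815

pitch radius r_p = m·N/2 = 2.584·20/2 = 25.840000
base radius r_b = r_p·cos α = 25.840000·cos 15.112° = 24.946402
roll angle φ = 38.615° = 0.67395889 rad
x = r_b·(cos φ + φ·sin φ) = 24.946402·(0.78135711 + 0.67395889·0.62408418) = 29.984682
y = r_b·(sin φ − φ·cos φ) = 24.946402·(0.62408418 − 0.67395889·0.78135711) = 2.431815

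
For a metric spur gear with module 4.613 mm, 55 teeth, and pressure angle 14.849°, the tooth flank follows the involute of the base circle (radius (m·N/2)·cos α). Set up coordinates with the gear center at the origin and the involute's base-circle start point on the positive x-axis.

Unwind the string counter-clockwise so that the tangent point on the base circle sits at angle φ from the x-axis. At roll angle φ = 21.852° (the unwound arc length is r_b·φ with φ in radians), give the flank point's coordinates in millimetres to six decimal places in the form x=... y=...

pitch radius r_p = m·N/2 = 4.613·55/2 = 126.857500
base radius r_b = r_p·cos α = 126.857500·cos 14.849° = 122.621040
roll angle φ = 21.852° = 0.38138935 rad
x = r_b·(cos φ + φ·sin φ) = 122.621040·(0.92814840 + 0.38138935·0.37221035) = 131.217445
y = r_b·(sin φ − φ·cos φ) = 122.621040·(0.37221035 − 0.38138935·0.92814840) = 2.234699

x=131.217445 y=2.234699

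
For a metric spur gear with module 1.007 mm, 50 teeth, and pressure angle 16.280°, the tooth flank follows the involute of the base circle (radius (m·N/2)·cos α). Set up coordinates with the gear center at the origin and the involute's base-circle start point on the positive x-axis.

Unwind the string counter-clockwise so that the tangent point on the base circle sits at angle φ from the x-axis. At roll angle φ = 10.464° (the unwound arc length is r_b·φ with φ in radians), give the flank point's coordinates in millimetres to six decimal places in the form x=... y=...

pitch radius r_p = m·N/2 = 1.007·50/2 = 25.175000
base radius r_b = r_p·cos α = 25.175000·cos 16.280° = 24.165563
roll angle φ = 10.464° = 0.18263125 rad
x = r_b·(cos φ + φ·sin φ) = 24.165563·(0.98336922 + 0.18263125·0.18161769) = 24.565220
y = r_b·(sin φ − φ·cos φ) = 24.165563·(0.18161769 − 0.18263125·0.98336922) = 0.048905

x=24.565220 y=0.048905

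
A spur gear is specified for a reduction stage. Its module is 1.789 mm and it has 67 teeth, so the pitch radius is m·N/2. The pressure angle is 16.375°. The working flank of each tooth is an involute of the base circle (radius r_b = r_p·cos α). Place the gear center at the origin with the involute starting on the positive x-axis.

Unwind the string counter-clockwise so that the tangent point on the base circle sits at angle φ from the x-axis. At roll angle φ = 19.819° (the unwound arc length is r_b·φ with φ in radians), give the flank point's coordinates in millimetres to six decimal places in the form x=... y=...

pitch radius r_p = m·N/2 = 1.789·67/2 = 59.931500
base radius r_b = r_p·cos α = 59.931500·cos 16.375° = 57.500503
roll angle φ = 19.819° = 0.34590680 rad
x = r_b·(cos φ + φ·sin φ) = 57.500503·(0.94076839 + 0.34590680·0.33904991) = 60.838296
y = r_b·(sin φ − φ·cos φ) = 57.500503·(0.33904991 − 0.34590680·0.94076839) = 0.783831

x=60.838296 y=0.783831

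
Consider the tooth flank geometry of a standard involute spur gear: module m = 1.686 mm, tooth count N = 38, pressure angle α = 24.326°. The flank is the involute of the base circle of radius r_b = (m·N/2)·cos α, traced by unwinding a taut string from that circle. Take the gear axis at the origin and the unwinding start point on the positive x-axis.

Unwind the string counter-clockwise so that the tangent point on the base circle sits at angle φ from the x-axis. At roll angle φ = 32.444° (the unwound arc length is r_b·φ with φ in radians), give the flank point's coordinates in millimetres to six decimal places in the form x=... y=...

pitch radius r_p = m·N/2 = 1.686·38/2 = 32.034000
base radius r_b = r_p·cos α = 32.034000·cos 24.326° = 29.189908
roll angle φ = 32.444° = 0.56625462 rad
x = r_b·(cos φ + φ·sin φ) = 29.189908·(0.84391619 + 0.56625462·0.53647503) = 33.501189
y = r_b·(sin φ − φ·cos φ) = 29.189908·(0.53647503 − 0.56625462·0.84391619) = 1.710633

x=33.501189 y=1.710633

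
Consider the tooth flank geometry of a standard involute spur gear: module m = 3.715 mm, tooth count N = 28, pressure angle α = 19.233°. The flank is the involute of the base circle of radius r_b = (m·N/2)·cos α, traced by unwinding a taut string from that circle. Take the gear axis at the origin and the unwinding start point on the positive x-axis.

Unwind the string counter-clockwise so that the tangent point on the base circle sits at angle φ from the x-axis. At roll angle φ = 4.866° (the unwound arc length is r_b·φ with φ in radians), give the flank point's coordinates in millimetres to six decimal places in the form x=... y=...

x=49.283934 y=0.010020

pitch radius r_p = m·N/2 = 3.715·28/2 = 52.010000
base radius r_b = r_p·cos α = 52.010000·cos 19.233° = 49.107155
roll angle φ = 4.866° = 0.08492772 rad
x = r_b·(cos φ + φ·sin φ) = 49.107155·(0.99639581 + 0.08492772·0.08482566) = 49.283934
y = r_b·(sin φ − φ·cos φ) = 49.107155·(0.08482566 − 0.08492772·0.99639581) = 0.010020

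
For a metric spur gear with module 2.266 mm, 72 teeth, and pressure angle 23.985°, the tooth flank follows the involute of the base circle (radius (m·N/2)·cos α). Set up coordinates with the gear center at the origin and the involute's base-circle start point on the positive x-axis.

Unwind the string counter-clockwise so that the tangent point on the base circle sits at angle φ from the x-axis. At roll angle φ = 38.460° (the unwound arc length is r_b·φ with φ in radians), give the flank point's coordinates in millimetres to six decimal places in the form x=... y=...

pitch radius r_p = m·N/2 = 2.266·72/2 = 81.576000
base radius r_b = r_p·cos α = 81.576000·cos 23.985° = 74.532068
roll angle φ = 38.460° = 0.67125363 rad
x = r_b·(cos φ + φ·sin φ) = 74.532068·(0.78304256 + 0.67125363·0.62196812) = 89.478798
y = r_b·(sin φ − φ·cos φ) = 74.532068·(0.62196812 − 0.67125363·0.78304256) = 7.181013

x=89.478798 y=7.181013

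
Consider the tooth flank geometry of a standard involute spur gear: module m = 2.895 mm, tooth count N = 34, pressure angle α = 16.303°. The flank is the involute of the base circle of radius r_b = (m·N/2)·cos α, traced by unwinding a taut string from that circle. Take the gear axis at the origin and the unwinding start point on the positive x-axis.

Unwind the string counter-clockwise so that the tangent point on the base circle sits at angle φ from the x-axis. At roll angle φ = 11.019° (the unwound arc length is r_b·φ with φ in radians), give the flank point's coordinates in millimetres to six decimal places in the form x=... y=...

x=48.101574 y=0.111585

pitch radius r_p = m·N/2 = 2.895·34/2 = 49.215000
base radius r_b = r_p·cos α = 49.215000·cos 16.303° = 47.236094
roll angle φ = 11.019° = 0.19231783 rad
x = r_b·(cos φ + φ·sin φ) = 47.236094·(0.98156385 + 0.19231783·0.19113450) = 48.101574
y = r_b·(sin φ − φ·cos φ) = 47.236094·(0.19113450 − 0.19231783·0.98156385) = 0.111585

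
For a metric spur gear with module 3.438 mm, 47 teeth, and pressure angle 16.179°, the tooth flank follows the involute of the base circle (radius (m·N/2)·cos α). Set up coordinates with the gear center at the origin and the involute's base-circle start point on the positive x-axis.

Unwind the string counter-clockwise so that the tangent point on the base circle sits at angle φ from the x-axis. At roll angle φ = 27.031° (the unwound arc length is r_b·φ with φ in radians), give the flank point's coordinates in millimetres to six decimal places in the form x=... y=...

pitch radius r_p = m·N/2 = 3.438·47/2 = 80.793000
base radius r_b = r_p·cos α = 80.793000·cos 16.179° = 77.593264
roll angle φ = 27.031° = 0.47177995 rad
x = r_b·(cos φ + φ·sin φ) = 77.593264·(0.89076076 + 0.47177995·0.45447251) = 85.753886
y = r_b·(sin φ − φ·cos φ) = 77.593264·(0.45447251 − 0.47177995·0.89076076) = 2.655974

x=85.753886 y=2.655974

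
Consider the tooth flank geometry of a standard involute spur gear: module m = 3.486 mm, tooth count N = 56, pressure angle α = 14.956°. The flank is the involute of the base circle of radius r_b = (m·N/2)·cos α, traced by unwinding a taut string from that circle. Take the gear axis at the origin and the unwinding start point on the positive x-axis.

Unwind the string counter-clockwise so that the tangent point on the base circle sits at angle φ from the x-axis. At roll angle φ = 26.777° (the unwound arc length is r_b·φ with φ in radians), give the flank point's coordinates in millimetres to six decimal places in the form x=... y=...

pitch radius r_p = m·N/2 = 3.486·56/2 = 97.608000
base radius r_b = r_p·cos α = 97.608000·cos 14.956° = 94.301461
roll angle φ = 26.777° = 0.46734681 rad
x = r_b·(cos φ + φ·sin φ) = 94.301461·(0.89276674 + 0.46734681·0.45051920) = 104.044259
y = r_b·(sin φ − φ·cos φ) = 94.301461·(0.45051920 − 0.46734681·0.89276674) = 3.139060

x=104.044259 y=3.139060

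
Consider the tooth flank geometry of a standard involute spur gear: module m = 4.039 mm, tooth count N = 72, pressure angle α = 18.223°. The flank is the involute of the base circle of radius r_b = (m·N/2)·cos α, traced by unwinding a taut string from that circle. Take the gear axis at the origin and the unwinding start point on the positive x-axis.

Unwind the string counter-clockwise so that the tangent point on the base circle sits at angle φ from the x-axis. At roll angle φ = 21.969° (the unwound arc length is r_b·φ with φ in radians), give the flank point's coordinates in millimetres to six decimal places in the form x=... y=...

pitch radius r_p = m·N/2 = 4.039·72/2 = 145.404000
base radius r_b = r_p·cos α = 145.404000·cos 18.223° = 138.111494
roll angle φ = 21.969° = 0.38343138 rad
x = r_b·(cos φ + φ·sin φ) = 138.111494·(0.92738640 + 0.38343138·0.37410488) = 147.893925
y = r_b·(sin φ − φ·cos φ) = 138.111494·(0.37410488 − 0.38343138·0.92738640) = 2.557249

x=147.893925 y=2.557249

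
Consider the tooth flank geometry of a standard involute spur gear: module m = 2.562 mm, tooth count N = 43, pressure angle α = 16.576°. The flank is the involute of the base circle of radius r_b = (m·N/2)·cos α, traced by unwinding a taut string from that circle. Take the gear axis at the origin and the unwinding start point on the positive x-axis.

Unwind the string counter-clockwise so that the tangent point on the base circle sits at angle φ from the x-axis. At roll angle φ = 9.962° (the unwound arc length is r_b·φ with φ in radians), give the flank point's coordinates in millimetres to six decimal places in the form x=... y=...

x=53.585846 y=0.092219

pitch radius r_p = m·N/2 = 2.562·43/2 = 55.083000
base radius r_b = r_p·cos α = 55.083000·cos 16.576° = 52.793869
roll angle φ = 9.962° = 0.17386970 rad
x = r_b·(cos φ + φ·sin φ) = 52.793869·(0.98492270 + 0.17386970·0.17299499) = 53.585846
y = r_b·(sin φ − φ·cos φ) = 52.793869·(0.17299499 − 0.17386970·0.98492270) = 0.092219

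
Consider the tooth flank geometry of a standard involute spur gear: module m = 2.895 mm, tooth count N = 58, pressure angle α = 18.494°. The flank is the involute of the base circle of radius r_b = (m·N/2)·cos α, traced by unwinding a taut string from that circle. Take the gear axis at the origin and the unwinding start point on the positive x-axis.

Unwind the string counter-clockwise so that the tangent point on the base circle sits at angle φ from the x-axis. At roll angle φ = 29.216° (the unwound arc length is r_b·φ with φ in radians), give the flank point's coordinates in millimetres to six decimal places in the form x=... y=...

x=89.307159 y=3.428127

pitch radius r_p = m·N/2 = 2.895·58/2 = 83.955000
base radius r_b = r_p·cos α = 83.955000·cos 18.494° = 79.619302
roll angle φ = 29.216° = 0.50991539 rad
x = r_b·(cos φ + φ·sin φ) = 79.619302·(0.87278581 + 0.50991539·0.48810341) = 89.307159
y = r_b·(sin φ − φ·cos φ) = 79.619302·(0.48810341 − 0.50991539·0.87278581) = 3.428127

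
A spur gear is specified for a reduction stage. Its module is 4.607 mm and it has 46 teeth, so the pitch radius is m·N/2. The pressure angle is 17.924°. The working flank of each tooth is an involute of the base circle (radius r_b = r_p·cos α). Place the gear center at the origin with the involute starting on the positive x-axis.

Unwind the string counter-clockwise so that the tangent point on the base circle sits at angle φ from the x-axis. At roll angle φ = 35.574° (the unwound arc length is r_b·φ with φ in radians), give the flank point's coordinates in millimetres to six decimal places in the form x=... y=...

pitch radius r_p = m·N/2 = 4.607·46/2 = 105.961000
base radius r_b = r_p·cos α = 105.961000·cos 17.924° = 100.818244
roll angle φ = 35.574° = 0.62088343 rad
x = r_b·(cos φ + φ·sin φ) = 100.818244·(0.81336484 + 0.62088343·0.58175394) = 118.417703
y = r_b·(sin φ − φ·cos φ) = 100.818244·(0.58175394 − 0.62088343·0.81336484) = 7.737718

x=118.417703 y=7.737718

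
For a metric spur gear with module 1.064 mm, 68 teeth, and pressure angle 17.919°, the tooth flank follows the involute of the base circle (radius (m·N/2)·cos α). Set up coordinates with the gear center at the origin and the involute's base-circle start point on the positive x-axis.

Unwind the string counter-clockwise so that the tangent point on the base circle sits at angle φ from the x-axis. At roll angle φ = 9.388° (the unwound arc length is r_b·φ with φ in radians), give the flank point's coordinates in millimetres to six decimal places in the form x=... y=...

x=34.880152 y=0.050337

pitch radius r_p = m·N/2 = 1.064·68/2 = 36.176000
base radius r_b = r_p·cos α = 36.176000·cos 17.919° = 34.421190
roll angle φ = 9.388° = 0.16385151 rad
x = r_b·(cos φ + φ·sin φ) = 34.421190·(0.98660635 + 0.16385151·0.16311933) = 34.880152
y = r_b·(sin φ − φ·cos φ) = 34.421190·(0.16311933 − 0.16385151·0.98660635) = 0.050337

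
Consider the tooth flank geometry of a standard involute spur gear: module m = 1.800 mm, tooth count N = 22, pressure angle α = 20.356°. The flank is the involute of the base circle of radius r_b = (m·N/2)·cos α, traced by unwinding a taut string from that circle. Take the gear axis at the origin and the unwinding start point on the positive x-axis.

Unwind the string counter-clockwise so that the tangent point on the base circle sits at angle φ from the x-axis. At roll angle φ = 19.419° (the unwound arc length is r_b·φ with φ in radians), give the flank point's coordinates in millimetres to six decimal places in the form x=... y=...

x=19.599252 y=0.238152

pitch radius r_p = m·N/2 = 1.800·22/2 = 19.800000
base radius r_b = r_p·cos α = 19.800000·cos 20.356° = 18.563478
roll angle φ = 19.419° = 0.33892549 rad
x = r_b·(cos φ + φ·sin φ) = 18.563478·(0.94311246 + 0.33892549·0.33247390) = 19.599252
y = r_b·(sin φ − φ·cos φ) = 18.563478·(0.33247390 − 0.33892549·0.94311246) = 0.238152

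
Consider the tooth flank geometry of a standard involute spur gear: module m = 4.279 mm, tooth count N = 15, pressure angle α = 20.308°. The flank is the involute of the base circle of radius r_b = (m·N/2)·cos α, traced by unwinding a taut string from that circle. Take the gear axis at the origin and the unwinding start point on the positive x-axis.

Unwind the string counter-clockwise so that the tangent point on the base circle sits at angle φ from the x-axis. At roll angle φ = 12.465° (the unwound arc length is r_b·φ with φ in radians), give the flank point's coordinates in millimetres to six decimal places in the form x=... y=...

pitch radius r_p = m·N/2 = 4.279·15/2 = 32.092500
base radius r_b = r_p·cos α = 32.092500·cos 20.308° = 30.097646
roll angle φ = 12.465° = 0.21755529 rad
x = r_b·(cos φ + φ·sin φ) = 30.097646·(0.97642804 + 0.21755529·0.21584319) = 30.801505
y = r_b·(sin φ − φ·cos φ) = 30.097646·(0.21584319 − 0.21755529·0.97642804) = 0.102817

x=30.801505 y=0.102817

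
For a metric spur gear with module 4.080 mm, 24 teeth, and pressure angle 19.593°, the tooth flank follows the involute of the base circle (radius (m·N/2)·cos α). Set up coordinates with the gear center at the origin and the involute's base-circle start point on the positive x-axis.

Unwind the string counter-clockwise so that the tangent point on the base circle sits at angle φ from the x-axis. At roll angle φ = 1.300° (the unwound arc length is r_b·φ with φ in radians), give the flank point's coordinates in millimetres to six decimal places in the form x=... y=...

x=46.137010 y=0.000180

pitch radius r_p = m·N/2 = 4.080·24/2 = 48.960000
base radius r_b = r_p·cos α = 48.960000·cos 19.593° = 46.125139
roll angle φ = 1.300° = 0.02268928 rad
x = r_b·(cos φ + φ·sin φ) = 46.125139·(0.99974261 + 0.02268928·0.02268733) = 46.137010
y = r_b·(sin φ − φ·cos φ) = 46.125139·(0.02268733 − 0.02268928·0.99974261) = 0.000180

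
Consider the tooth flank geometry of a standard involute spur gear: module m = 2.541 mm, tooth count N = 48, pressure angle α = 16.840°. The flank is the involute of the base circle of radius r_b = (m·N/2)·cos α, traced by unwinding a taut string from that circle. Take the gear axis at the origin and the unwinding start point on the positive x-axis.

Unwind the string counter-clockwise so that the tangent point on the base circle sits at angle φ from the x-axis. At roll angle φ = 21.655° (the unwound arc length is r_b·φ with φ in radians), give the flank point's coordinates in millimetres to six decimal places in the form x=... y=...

x=62.390058 y=1.035500

pitch radius r_p = m·N/2 = 2.541·48/2 = 60.984000
base radius r_b = r_p·cos α = 60.984000·cos 16.840° = 58.368853
roll angle φ = 21.655° = 0.37795105 rad
x = r_b·(cos φ + φ·sin φ) = 58.368853·(0.92942268 + 0.37795105·0.36901690) = 62.390058
y = r_b·(sin φ − φ·cos φ) = 58.368853·(0.36901690 − 0.37795105·0.92942268) = 1.035500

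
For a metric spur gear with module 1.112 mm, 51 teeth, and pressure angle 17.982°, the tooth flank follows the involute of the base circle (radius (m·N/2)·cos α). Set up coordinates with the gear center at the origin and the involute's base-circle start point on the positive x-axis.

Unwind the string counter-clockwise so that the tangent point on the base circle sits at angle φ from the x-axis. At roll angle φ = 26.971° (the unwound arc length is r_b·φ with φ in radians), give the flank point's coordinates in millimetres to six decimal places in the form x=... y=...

pitch radius r_p = m·N/2 = 1.112·51/2 = 28.356000
base radius r_b = r_p·cos α = 28.356000·cos 17.982° = 26.970910
roll angle φ = 26.971° = 0.47073275 rad
x = r_b·(cos φ + φ·sin φ) = 26.970910·(0.89123620 + 0.47073275·0.45353946) = 29.795629
y = r_b·(sin φ − φ·cos φ) = 26.970910·(0.45353946 − 0.47073275·0.89123620) = 0.917156

x=29.795629 y=0.917156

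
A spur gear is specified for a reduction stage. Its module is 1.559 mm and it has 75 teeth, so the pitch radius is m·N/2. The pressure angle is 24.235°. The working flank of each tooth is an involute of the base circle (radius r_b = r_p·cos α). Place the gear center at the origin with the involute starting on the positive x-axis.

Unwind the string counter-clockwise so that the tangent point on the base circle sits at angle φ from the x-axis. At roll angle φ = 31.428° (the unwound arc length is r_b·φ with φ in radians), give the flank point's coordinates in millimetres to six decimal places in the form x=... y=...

x=60.736820 y=2.845428

pitch radius r_p = m·N/2 = 1.559·75/2 = 58.462500
base radius r_b = r_p·cos α = 58.462500·cos 24.235° = 53.310173
roll angle φ = 31.428° = 0.54852208 rad
x = r_b·(cos φ + φ·sin φ) = 53.310173·(0.85329608 + 0.54852208·0.52142669) = 60.736820
y = r_b·(sin φ − φ·cos φ) = 53.310173·(0.52142669 − 0.54852208·0.85329608) = 2.845428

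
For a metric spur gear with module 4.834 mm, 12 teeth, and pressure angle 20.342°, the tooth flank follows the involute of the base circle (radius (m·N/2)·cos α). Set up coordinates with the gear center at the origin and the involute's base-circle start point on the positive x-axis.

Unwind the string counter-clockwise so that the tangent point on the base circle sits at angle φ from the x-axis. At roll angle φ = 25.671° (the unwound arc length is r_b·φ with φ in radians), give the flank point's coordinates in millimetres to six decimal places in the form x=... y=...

pitch radius r_p = m·N/2 = 4.834·12/2 = 29.004000
base radius r_b = r_p·cos α = 29.004000·cos 20.342° = 27.195147
roll angle φ = 25.671° = 0.44804347 rad
x = r_b·(cos φ + φ·sin φ) = 27.195147·(0.90129640 + 0.44804347·0.43320295) = 29.789296
y = r_b·(sin φ − φ·cos φ) = 27.195147·(0.43320295 − 0.44804347·0.90129640) = 0.799075

x=29.789296 y=0.799075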